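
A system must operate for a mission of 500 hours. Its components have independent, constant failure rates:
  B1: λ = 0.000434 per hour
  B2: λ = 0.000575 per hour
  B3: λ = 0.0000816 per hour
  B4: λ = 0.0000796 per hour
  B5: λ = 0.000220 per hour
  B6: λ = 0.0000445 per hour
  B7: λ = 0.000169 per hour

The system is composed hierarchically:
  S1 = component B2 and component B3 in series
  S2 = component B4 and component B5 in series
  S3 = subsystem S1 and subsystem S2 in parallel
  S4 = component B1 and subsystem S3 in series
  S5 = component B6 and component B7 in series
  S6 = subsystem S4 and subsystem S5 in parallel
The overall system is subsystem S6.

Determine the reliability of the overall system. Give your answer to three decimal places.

R(B1) = exp(−0.000434 × 500) = 0.80493
R(B2) = exp(−0.000575 × 500) = 0.75014
R(B3) = exp(−0.0000816 × 500) = 0.96002
R(B4) = exp(−0.0000796 × 500) = 0.96098
R(B5) = exp(−0.000220 × 500) = 0.89583
R(B6) = exp(−0.0000445 × 500) = 0.97800
R(B7) = exp(−0.000169 × 500) = 0.91897
Series (B2 and B3): 0.75014 × 0.96002 = 0.72015
Series (B4 and B5): 0.96098 × 0.89583 = 0.86087
Parallel ([0.72015] and [0.86087]): 1 − (1 − 0.72015)(1 − 0.86087) = 0.96106
Series (B1 and [0.96106]): 0.80493 × 0.96106 = 0.77359
Series (B6 and B7): 0.97800 × 0.91897 = 0.89875
Parallel ([0.77359] and [0.89875]): 1 − (1 − 0.77359)(1 − 0.89875) = 0.977

0.977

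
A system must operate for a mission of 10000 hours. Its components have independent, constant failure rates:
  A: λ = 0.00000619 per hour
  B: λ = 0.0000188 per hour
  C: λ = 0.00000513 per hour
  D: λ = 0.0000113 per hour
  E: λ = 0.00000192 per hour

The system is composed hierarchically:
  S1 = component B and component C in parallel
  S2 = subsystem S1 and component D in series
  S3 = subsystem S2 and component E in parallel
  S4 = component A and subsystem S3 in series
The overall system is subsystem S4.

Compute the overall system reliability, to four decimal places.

0.9379

R(A) = exp(−0.00000619 × 10000) = 0.939977
R(B) = exp(−0.0000188 × 10000) = 0.828615
R(C) = exp(−0.00000513 × 10000) = 0.949994
R(D) = exp(−0.0000113 × 10000) = 0.893151
R(E) = exp(−0.00000192 × 10000) = 0.980983
Parallel (B and C): 1 − (1 − 0.828615)(1 − 0.949994) = 0.991430
Series ([0.991430] and D): 0.991430 × 0.893151 = 0.885497
Parallel ([0.885497] and E): 1 − (1 − 0.885497)(1 − 0.980983) = 0.997822
Series (A and [0.997822]): 0.939977 × 0.997822 = 0.9379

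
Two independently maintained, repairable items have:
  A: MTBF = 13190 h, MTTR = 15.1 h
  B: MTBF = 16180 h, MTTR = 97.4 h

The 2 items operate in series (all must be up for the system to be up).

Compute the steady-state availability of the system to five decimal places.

A(A) = MTBF/(MTBF+MTTR) = 13190/(13190+15.1) = 0.998857
A(B) = MTBF/(MTBF+MTTR) = 16180/(16180+97.4) = 0.994016
Series availability: 0.998857 × 0.994016 = 0.99288

0.99288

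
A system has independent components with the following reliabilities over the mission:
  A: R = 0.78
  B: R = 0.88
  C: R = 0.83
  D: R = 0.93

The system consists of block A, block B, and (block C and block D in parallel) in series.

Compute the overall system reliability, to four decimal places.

0.6782

Parallel (C and D): 1 − (1 − 0.830000)(1 − 0.930000) = 0.988100
Series (A, B, and [0.988100]): 0.780000 × 0.880000 × 0.988100 = 0.6782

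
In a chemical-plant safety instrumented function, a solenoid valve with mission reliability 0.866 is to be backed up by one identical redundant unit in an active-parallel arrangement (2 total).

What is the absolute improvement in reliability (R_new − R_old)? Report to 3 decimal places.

0.116

R_before = 0.866
R_after = 1 − (1 − 0.866)^2 = 0.982
ΔR = 0.982 − 0.866 = 0.116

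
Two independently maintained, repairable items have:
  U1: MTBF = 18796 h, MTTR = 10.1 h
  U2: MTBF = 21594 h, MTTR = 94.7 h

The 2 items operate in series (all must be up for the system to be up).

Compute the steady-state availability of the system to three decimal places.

0.995

A(U1) = MTBF/(MTBF+MTTR) = 18796/(18796+10.1) = 0.999463
A(U2) = MTBF/(MTBF+MTTR) = 21594/(21594+94.7) = 0.995634
Series availability: 0.999463 × 0.995634 = 0.995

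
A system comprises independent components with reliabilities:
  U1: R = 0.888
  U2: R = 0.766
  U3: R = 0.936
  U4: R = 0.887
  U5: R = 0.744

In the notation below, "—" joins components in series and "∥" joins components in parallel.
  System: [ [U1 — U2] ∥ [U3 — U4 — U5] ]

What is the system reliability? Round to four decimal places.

0.8777

Series (U1 and U2): 0.888000 × 0.766000 = 0.680208
Series (U3, U4, and U5): 0.936000 × 0.887000 × 0.744000 = 0.617693
Parallel ([0.680208] and [0.617693]): 1 − (1 − 0.680208)(1 − 0.617693) = 0.8777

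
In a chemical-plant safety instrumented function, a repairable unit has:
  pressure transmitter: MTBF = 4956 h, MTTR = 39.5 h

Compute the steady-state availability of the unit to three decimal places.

A(pressure transmitter) = MTBF/(MTBF+MTTR) = 4956/(4956+39.5) = 0.992

0.992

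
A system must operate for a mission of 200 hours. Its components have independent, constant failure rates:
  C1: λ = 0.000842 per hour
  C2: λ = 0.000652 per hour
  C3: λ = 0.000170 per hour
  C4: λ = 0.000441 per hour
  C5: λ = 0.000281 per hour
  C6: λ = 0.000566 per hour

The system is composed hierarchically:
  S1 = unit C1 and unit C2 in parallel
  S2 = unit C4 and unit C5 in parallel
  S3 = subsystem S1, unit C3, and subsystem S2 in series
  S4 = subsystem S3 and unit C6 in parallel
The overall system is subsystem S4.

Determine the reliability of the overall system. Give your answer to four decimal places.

R(C1) = exp(−0.000842 × 200) = 0.845016
R(C2) = exp(−0.000652 × 200) = 0.877744
R(C3) = exp(−0.000170 × 200) = 0.966572
R(C4) = exp(−0.000441 × 200) = 0.915578
R(C5) = exp(−0.000281 × 200) = 0.945350
R(C6) = exp(−0.000566 × 200) = 0.892972
Parallel (C1 and C2): 1 − (1 − 0.845016)(1 − 0.877744) = 0.981052
Parallel (C4 and C5): 1 − (1 − 0.915578)(1 − 0.945350) = 0.995386
Series ([0.981052], C3, and [0.995386]): 0.981052 × 0.966572 × 0.995386 = 0.943882
Parallel ([0.943882] and C6): 1 − (1 − 0.943882)(1 − 0.892972) = 0.9940

0.9940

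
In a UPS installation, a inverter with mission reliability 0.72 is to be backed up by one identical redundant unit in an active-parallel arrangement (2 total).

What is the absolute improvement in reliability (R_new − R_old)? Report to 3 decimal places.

0.202

R_before = 0.72
R_after = 1 − (1 − 0.72)^2 = 0.922
ΔR = 0.922 − 0.72 = 0.202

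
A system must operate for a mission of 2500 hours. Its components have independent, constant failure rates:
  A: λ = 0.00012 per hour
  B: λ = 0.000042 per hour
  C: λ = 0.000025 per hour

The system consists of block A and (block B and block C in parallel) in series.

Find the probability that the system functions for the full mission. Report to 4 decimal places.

0.7363

R(A) = exp(−0.00012 × 2500) = 0.740818
R(B) = exp(−0.000042 × 2500) = 0.900325
R(C) = exp(−0.000025 × 2500) = 0.939413
Parallel (B and C): 1 − (1 − 0.900325)(1 − 0.939413) = 0.993961
Series (A and [0.993961]): 0.740818 × 0.993961 = 0.7363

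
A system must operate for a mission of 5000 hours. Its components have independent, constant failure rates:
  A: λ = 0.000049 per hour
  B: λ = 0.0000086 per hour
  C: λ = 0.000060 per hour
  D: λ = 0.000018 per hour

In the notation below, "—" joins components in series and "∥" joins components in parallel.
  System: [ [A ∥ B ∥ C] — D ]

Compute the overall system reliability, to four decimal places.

R(A) = exp(−0.000049 × 5000) = 0.782705
R(B) = exp(−0.0000086 × 5000) = 0.957911
R(C) = exp(−0.000060 × 5000) = 0.740818
R(D) = exp(−0.000018 × 5000) = 0.913931
Parallel (A, B, and C): 1 − (1 − 0.782705)(1 − 0.957911)(1 − 0.740818) = 0.997630
Series ([0.997630] and D): 0.997630 × 0.913931 = 0.9118

0.9118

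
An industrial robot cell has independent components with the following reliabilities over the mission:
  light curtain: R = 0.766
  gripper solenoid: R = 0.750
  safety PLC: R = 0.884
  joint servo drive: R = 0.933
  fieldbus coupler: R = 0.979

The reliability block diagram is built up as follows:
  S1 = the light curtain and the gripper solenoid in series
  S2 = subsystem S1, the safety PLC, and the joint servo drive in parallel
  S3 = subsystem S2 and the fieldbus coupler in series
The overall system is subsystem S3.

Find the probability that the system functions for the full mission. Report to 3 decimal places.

Series (light curtain and gripper solenoid): 0.76600 × 0.75000 = 0.57450
Parallel ([0.57450], safety PLC, and joint servo drive): 1 − (1 − 0.57450)(1 − 0.88400)(1 − 0.93300) = 0.99669
Series ([0.99669] and fieldbus coupler): 0.99669 × 0.97900 = 0.976

0.976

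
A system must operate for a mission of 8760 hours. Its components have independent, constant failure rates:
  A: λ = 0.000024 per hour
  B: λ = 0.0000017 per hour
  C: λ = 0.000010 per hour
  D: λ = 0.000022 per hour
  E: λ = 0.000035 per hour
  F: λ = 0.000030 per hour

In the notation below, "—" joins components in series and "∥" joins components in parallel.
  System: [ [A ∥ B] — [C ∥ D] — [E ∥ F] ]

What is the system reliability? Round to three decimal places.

0.923

R(A) = exp(−0.000024 × 8760) = 0.81039
R(B) = exp(−0.0000017 × 8760) = 0.98522
R(C) = exp(−0.000010 × 8760) = 0.91613
R(D) = exp(−0.000022 × 8760) = 0.82471
R(E) = exp(−0.000035 × 8760) = 0.73594
R(F) = exp(−0.000030 × 8760) = 0.76890
Parallel (A and B): 1 − (1 − 0.81039)(1 − 0.98522) = 0.99720
Parallel (C and D): 1 − (1 − 0.91613)(1 − 0.82471) = 0.98530
Parallel (E and F): 1 − (1 − 0.73594)(1 − 0.76890) = 0.93898
Series ([0.99720], [0.98530], and [0.93898]): 0.99720 × 0.98530 × 0.93898 = 0.923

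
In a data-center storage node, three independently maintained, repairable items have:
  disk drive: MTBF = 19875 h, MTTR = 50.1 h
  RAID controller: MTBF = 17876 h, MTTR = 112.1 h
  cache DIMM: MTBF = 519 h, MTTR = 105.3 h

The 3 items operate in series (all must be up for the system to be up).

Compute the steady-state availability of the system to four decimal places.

0.8241

A(disk drive) = MTBF/(MTBF+MTTR) = 19875/(19875+50.1) = 0.997486
A(RAID controller) = MTBF/(MTBF+MTTR) = 17876/(17876+112.1) = 0.993768
A(cache DIMM) = MTBF/(MTBF+MTTR) = 519/(519+105.3) = 0.831331
Series availability: 0.997486 × 0.993768 × 0.831331 = 0.8241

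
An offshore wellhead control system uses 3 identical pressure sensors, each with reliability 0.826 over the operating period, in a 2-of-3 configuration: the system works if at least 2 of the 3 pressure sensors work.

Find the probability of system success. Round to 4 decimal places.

0.9197

R = Σ_{i=2}^{3} C(3,i) p^i (1−p)^{3−i} with p = 0.826
C(3,2)·0.826^2·0.174^1 = 0.356148
C(3,3)·0.826^3·0.174^0 = 0.563560
Sum = 0.9197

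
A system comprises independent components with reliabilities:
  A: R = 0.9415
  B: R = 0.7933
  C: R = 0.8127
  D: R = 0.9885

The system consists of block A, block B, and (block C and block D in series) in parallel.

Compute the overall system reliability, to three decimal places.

0.998

Series (C and D): 0.81270 × 0.98850 = 0.80335
Parallel (A, B, and [0.80335]): 1 − (1 − 0.94150)(1 − 0.79330)(1 − 0.80335) = 0.998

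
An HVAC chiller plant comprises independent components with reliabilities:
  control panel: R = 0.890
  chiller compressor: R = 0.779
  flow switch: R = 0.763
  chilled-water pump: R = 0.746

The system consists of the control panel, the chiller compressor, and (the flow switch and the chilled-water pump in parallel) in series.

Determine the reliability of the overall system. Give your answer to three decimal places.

0.652

Parallel (flow switch and chilled-water pump): 1 − (1 − 0.76300)(1 − 0.74600) = 0.93980
Series (control panel, chiller compressor, and [0.93980]): 0.89000 × 0.77900 × 0.93980 = 0.652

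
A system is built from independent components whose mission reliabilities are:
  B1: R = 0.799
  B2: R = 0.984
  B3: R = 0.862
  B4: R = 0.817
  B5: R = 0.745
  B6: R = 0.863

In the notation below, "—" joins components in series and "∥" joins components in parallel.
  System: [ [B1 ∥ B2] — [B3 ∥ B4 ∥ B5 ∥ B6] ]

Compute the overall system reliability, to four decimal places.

Parallel (B1 and B2): 1 − (1 − 0.799000)(1 − 0.984000) = 0.996784
Parallel (B3, B4, B5, and B6): 1 − (1 − 0.862000)(1 − 0.817000)(1 − 0.745000)(1 − 0.863000) = 0.999118
Series ([0.996784] and [0.999118]): 0.996784 × 0.999118 = 0.9959

0.9959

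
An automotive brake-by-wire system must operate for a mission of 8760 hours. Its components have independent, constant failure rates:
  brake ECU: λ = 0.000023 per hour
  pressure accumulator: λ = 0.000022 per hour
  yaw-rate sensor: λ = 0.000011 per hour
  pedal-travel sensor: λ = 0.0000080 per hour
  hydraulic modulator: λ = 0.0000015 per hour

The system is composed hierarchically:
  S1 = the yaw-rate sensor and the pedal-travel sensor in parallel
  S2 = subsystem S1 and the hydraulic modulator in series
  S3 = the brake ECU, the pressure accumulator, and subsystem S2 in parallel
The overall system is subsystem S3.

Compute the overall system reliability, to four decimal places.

0.9994

R(brake ECU) = exp(−0.000023 × 8760) = 0.817520
R(pressure accumulator) = exp(−0.000022 × 8760) = 0.824713
R(yaw-rate sensor) = exp(−0.000011 × 8760) = 0.908137
R(pedal-travel sensor) = exp(−0.0000080 × 8760) = 0.932319
R(hydraulic modulator) = exp(−0.0000015 × 8760) = 0.986946
Parallel (yaw-rate sensor and pedal-travel sensor): 1 − (1 − 0.908137)(1 − 0.932319) = 0.993783
Series ([0.993783] and hydraulic modulator): 0.993783 × 0.986946 = 0.980810
Parallel (brake ECU, pressure accumulator, and [0.980810]): 1 − (1 − 0.817520)(1 − 0.824713)(1 − 0.980810) = 0.9994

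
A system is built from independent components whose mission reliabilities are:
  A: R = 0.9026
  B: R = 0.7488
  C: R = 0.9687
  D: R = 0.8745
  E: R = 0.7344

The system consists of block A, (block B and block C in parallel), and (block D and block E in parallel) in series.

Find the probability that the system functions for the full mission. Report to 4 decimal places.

Parallel (B and C): 1 − (1 − 0.748800)(1 − 0.968700) = 0.992137
Parallel (D and E): 1 − (1 − 0.874500)(1 − 0.734400) = 0.966667
Series (A, [0.992137], and [0.966667]): 0.902600 × 0.992137 × 0.966667 = 0.8657

0.8657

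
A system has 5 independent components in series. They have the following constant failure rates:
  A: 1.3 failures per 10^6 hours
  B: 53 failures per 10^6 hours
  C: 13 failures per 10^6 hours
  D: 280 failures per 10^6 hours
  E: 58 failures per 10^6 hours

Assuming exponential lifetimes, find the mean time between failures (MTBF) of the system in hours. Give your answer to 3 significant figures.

2470

Series of exponential components: λ_sys = Σ λ_i
λ_sys = 0.0000013 + 0.000053 + 0.000013 + 0.00028 + 0.000058 = 4.0530e-04 /h
MTBF = 1 / λ_sys = 2470 h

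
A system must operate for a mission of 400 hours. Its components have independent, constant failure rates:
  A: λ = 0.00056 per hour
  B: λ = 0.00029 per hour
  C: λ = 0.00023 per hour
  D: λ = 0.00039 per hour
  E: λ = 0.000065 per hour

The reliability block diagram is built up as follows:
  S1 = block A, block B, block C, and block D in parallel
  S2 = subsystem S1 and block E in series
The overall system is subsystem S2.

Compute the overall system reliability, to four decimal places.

R(A) = exp(−0.00056 × 400) = 0.799315
R(B) = exp(−0.00029 × 400) = 0.890475
R(C) = exp(−0.00023 × 400) = 0.912105
R(D) = exp(−0.00039 × 400) = 0.855559
R(E) = exp(−0.000065 × 400) = 0.974335
Parallel (A, B, C, and D): 1 − (1 − 0.799315)(1 − 0.890475)(1 − 0.912105)(1 − 0.855559) = 0.999721
Series ([0.999721] and E): 0.999721 × 0.974335 = 0.9741

0.9741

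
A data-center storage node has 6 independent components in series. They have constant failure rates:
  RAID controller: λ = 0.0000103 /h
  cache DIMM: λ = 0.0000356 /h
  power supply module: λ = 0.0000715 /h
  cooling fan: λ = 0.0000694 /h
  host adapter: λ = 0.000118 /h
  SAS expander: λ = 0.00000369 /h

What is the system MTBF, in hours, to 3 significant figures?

Series of exponential components: λ_sys = Σ λ_i
λ_sys = 0.0000103 + 0.0000356 + 0.0000715 + 0.0000694 + 0.000118 + 0.00000369 = 3.0849e-04 /h
MTBF = 1 / λ_sys = 3240 h

3240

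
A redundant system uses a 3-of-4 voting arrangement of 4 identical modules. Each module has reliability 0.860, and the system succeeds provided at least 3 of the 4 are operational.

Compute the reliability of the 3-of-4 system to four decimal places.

R = Σ_{i=3}^{4} C(4,i) p^i (1−p)^{4−i} with p = 0.860
C(4,3)·0.860^3·0.140^1 = 0.356191
C(4,4)·0.860^4·0.140^0 = 0.547008
Sum = 0.9032

0.9032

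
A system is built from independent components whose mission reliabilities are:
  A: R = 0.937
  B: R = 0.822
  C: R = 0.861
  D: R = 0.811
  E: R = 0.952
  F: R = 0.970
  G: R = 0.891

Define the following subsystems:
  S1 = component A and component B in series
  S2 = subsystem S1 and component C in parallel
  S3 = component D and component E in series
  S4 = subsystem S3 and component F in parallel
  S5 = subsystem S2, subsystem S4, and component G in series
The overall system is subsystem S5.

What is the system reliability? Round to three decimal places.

0.857

Series (A and B): 0.93700 × 0.82200 = 0.77021
Parallel ([0.77021] and C): 1 − (1 − 0.77021)(1 − 0.86100) = 0.96806
Series (D and E): 0.81100 × 0.95200 = 0.77207
Parallel ([0.77207] and F): 1 − (1 − 0.77207)(1 − 0.97000) = 0.99316
Series ([0.96806], [0.99316], and G): 0.96806 × 0.99316 × 0.89100 = 0.857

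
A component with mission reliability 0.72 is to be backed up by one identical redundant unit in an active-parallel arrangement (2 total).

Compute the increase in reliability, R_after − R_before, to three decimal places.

R_before = 0.72
R_after = 1 − (1 − 0.72)^2 = 0.922
ΔR = 0.922 − 0.72 = 0.202

0.202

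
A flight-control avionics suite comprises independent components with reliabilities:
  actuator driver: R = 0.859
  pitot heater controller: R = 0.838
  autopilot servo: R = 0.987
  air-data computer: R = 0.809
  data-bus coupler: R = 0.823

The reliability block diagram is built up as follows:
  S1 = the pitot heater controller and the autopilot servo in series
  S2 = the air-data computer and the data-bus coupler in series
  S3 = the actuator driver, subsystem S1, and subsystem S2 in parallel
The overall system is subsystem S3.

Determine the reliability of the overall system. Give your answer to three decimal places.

Series (pitot heater controller and autopilot servo): 0.83800 × 0.98700 = 0.82711
Series (air-data computer and data-bus coupler): 0.80900 × 0.82300 = 0.66581
Parallel (actuator driver, [0.82711], and [0.66581]): 1 − (1 − 0.85900)(1 − 0.82711)(1 − 0.66581) = 0.992

0.992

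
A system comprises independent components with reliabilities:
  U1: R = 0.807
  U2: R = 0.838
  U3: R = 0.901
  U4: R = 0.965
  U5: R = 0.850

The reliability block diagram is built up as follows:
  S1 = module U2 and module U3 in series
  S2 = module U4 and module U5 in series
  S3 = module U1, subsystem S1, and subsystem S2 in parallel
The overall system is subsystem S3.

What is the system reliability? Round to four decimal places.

Series (U2 and U3): 0.838000 × 0.901000 = 0.755038
Series (U4 and U5): 0.965000 × 0.850000 = 0.820250
Parallel (U1, [0.755038], and [0.820250]): 1 − (1 − 0.807000)(1 − 0.755038)(1 − 0.820250) = 0.9915

0.9915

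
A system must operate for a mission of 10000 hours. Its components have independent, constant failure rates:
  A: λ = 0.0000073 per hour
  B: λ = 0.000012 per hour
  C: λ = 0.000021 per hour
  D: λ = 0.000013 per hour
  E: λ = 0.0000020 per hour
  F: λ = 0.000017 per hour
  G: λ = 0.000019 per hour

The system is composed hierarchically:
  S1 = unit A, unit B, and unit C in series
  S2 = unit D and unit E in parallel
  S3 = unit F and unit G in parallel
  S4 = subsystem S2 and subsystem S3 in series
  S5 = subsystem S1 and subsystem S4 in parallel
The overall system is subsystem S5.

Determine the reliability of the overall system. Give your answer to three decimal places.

R(A) = exp(−0.0000073 × 10000) = 0.92960
R(B) = exp(−0.000012 × 10000) = 0.88692
R(C) = exp(−0.000021 × 10000) = 0.81058
R(D) = exp(−0.000013 × 10000) = 0.87810
R(E) = exp(−0.0000020 × 10000) = 0.98020
R(F) = exp(−0.000017 × 10000) = 0.84366
R(G) = exp(−0.000019 × 10000) = 0.82696
Series (A, B, and C): 0.92960 × 0.88692 × 0.81058 = 0.66831
Parallel (D and E): 1 − (1 − 0.87810)(1 − 0.98020) = 0.99759
Parallel (F and G): 1 − (1 − 0.84366)(1 − 0.82696) = 0.97295
Series ([0.99759] and [0.97295]): 0.99759 × 0.97295 = 0.97061
Parallel ([0.66831] and [0.97061]): 1 − (1 − 0.66831)(1 − 0.97061) = 0.990

0.990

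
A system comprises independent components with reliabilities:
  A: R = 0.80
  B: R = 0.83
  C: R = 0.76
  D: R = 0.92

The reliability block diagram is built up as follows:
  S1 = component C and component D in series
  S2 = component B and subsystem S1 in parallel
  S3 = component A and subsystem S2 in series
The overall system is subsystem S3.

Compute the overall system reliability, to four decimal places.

Series (C and D): 0.760000 × 0.920000 = 0.699200
Parallel (B and [0.699200]): 1 − (1 − 0.830000)(1 − 0.699200) = 0.948864
Series (A and [0.948864]): 0.800000 × 0.948864 = 0.7591

0.7591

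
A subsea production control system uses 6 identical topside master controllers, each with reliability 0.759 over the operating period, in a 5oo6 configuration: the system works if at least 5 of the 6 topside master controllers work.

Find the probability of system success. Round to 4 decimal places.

R = Σ_{i=5}^{6} C(6,i) p^i (1−p)^{6−i} with p = 0.759
C(6,5)·0.759^5·0.241^1 = 0.364231
C(6,6)·0.759^6·0.241^0 = 0.191184
Sum = 0.5554

0.5554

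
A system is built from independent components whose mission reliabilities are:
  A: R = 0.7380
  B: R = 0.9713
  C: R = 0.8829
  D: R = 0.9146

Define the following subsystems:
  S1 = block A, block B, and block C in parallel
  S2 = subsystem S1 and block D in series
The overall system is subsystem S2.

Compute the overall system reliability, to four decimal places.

0.9138

Parallel (A, B, and C): 1 − (1 − 0.738000)(1 − 0.971300)(1 − 0.882900) = 0.999119
Series ([0.999119] and D): 0.999119 × 0.914600 = 0.9138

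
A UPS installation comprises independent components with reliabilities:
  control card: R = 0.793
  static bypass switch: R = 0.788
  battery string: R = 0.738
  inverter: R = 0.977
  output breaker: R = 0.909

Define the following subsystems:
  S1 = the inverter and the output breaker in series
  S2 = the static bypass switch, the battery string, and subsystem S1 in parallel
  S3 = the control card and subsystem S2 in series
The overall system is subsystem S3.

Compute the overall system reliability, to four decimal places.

Series (inverter and output breaker): 0.977000 × 0.909000 = 0.888093
Parallel (static bypass switch, battery string, and [0.888093]): 1 − (1 − 0.788000)(1 − 0.738000)(1 − 0.888093) = 0.993784
Series (control card and [0.993784]): 0.793000 × 0.993784 = 0.7881

0.7881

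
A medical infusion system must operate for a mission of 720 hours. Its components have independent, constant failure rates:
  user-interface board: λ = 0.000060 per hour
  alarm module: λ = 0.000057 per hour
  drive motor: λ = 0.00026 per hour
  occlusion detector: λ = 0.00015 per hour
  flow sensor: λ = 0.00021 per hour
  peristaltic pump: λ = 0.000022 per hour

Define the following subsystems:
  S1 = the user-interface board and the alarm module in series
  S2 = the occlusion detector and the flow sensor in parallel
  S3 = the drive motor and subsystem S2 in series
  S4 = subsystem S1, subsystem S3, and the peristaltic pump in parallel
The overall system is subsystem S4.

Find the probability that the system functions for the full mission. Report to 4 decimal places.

R(user-interface board) = exp(−0.000060 × 720) = 0.957720
R(alarm module) = exp(−0.000057 × 720) = 0.959791
R(drive motor) = exp(−0.00026 × 720) = 0.829278
R(occlusion detector) = exp(−0.00015 × 720) = 0.897628
R(flow sensor) = exp(−0.00021 × 720) = 0.859676
R(peristaltic pump) = exp(−0.000022 × 720) = 0.984285
Series (user-interface board and alarm module): 0.957720 × 0.959791 = 0.919211
Parallel (occlusion detector and flow sensor): 1 − (1 − 0.897628)(1 − 0.859676) = 0.985635
Series (drive motor and [0.985635]): 0.829278 × 0.985635 = 0.817365
Parallel ([0.919211], [0.817365], and peristaltic pump): 1 − (1 − 0.919211)(1 − 0.817365)(1 − 0.984285) = 0.9998

0.9998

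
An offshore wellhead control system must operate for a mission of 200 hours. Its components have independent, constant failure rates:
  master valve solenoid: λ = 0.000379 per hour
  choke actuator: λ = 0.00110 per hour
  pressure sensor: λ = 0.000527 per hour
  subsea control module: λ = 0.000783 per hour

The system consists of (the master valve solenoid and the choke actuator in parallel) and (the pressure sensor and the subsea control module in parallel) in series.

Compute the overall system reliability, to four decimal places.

R(master valve solenoid) = exp(−0.000379 × 200) = 0.927002
R(choke actuator) = exp(−0.00110 × 200) = 0.802519
R(pressure sensor) = exp(−0.000527 × 200) = 0.899964
R(subsea control module) = exp(−0.000783 × 200) = 0.855046
Parallel (master valve solenoid and choke actuator): 1 − (1 − 0.927002)(1 − 0.802519) = 0.985584
Parallel (pressure sensor and subsea control module): 1 − (1 − 0.899964)(1 − 0.855046) = 0.985499
Series ([0.985584] and [0.985499]): 0.985584 × 0.985499 = 0.9713

0.9713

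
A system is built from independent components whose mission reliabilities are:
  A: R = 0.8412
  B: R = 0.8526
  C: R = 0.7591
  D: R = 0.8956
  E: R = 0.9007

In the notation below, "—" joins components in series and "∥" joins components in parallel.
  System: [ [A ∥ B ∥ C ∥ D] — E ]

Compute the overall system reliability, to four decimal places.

Parallel (A, B, C, and D): 1 − (1 − 0.841200)(1 − 0.852600)(1 − 0.759100)(1 − 0.895600) = 0.999411
Series ([0.999411] and E): 0.999411 × 0.900700 = 0.9002

0.9002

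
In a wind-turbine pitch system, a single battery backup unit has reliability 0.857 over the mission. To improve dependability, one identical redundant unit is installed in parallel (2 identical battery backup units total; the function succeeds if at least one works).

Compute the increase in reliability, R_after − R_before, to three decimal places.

R_before = 0.857
R_after = 1 − (1 − 0.857)^2 = 0.980
ΔR = 0.980 − 0.857 = 0.123

0.123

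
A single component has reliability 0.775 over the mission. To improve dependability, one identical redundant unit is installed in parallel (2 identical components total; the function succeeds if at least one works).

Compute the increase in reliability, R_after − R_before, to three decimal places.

0.174

R_before = 0.775
R_after = 1 − (1 − 0.775)^2 = 0.949
ΔR = 0.949 − 0.775 = 0.174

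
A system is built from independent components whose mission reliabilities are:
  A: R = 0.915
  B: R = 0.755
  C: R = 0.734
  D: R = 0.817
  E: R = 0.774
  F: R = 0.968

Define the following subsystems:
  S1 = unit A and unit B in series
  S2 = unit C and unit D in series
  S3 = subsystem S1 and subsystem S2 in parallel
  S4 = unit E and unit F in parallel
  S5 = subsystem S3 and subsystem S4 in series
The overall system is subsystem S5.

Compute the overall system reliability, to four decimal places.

Series (A and B): 0.915000 × 0.755000 = 0.690825
Series (C and D): 0.734000 × 0.817000 = 0.599678
Parallel ([0.690825] and [0.599678]): 1 − (1 − 0.690825)(1 − 0.599678) = 0.876230
Parallel (E and F): 1 − (1 − 0.774000)(1 − 0.968000) = 0.992768
Series ([0.876230] and [0.992768]): 0.876230 × 0.992768 = 0.8699

0.8699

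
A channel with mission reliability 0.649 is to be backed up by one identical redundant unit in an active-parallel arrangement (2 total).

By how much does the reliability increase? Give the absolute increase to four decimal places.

0.2278

R_before = 0.649
R_after = 1 − (1 − 0.649)^2 = 0.8768
ΔR = 0.8768 − 0.649 = 0.2278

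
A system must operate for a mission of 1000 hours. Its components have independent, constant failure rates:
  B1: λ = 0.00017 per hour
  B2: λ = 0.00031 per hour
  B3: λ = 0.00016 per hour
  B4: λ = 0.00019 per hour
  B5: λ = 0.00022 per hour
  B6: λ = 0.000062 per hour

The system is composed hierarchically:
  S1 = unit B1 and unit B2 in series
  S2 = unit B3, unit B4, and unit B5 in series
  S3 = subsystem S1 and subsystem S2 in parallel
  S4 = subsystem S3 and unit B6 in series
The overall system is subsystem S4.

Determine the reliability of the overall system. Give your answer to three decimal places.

R(B1) = exp(−0.00017 × 1000) = 0.84366
R(B2) = exp(−0.00031 × 1000) = 0.73345
R(B3) = exp(−0.00016 × 1000) = 0.85214
R(B4) = exp(−0.00019 × 1000) = 0.82696
R(B5) = exp(−0.00022 × 1000) = 0.80252
R(B6) = exp(−0.000062 × 1000) = 0.93988
Series (B1 and B2): 0.84366 × 0.73345 = 0.61878
Series (B3, B4, and B5): 0.85214 × 0.82696 × 0.80252 = 0.56552
Parallel ([0.61878] and [0.56552]): 1 − (1 − 0.61878)(1 − 0.56552) = 0.83437
Series ([0.83437] and B6): 0.83437 × 0.93988 = 0.784

0.784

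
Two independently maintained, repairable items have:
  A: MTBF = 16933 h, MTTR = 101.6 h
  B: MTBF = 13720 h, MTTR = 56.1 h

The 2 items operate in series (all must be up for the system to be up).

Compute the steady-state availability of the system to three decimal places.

0.990

A(A) = MTBF/(MTBF+MTTR) = 16933/(16933+101.6) = 0.994036
A(B) = MTBF/(MTBF+MTTR) = 13720/(13720+56.1) = 0.995928
Series availability: 0.994036 × 0.995928 = 0.990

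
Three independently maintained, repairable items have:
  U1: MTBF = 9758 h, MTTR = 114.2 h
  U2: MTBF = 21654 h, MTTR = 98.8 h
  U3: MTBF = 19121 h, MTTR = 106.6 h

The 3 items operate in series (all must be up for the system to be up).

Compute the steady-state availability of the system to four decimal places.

0.9785

A(U1) = MTBF/(MTBF+MTTR) = 9758/(9758+114.2) = 0.988432
A(U2) = MTBF/(MTBF+MTTR) = 21654/(21654+98.8) = 0.995458
A(U3) = MTBF/(MTBF+MTTR) = 19121/(19121+106.6) = 0.994456
Series availability: 0.988432 × 0.995458 × 0.994456 = 0.9785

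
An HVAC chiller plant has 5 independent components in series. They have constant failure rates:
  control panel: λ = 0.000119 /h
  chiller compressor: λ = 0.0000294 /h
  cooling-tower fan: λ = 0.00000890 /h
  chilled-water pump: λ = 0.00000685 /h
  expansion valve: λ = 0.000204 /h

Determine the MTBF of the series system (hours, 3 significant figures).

Series of exponential components: λ_sys = Σ λ_i
λ_sys = 0.000119 + 0.0000294 + 0.00000890 + 0.00000685 + 0.000204 = 3.6815e-04 /h
MTBF = 1 / λ_sys = 2720 h

2720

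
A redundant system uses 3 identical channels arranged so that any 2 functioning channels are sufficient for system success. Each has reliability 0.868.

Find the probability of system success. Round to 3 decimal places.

0.952

R = Σ_{i=2}^{3} C(3,i) p^i (1−p)^{3−i} with p = 0.868
C(3,2)·0.868^2·0.132^1 = 0.29836
C(3,3)·0.868^3·0.132^0 = 0.65397
Sum = 0.952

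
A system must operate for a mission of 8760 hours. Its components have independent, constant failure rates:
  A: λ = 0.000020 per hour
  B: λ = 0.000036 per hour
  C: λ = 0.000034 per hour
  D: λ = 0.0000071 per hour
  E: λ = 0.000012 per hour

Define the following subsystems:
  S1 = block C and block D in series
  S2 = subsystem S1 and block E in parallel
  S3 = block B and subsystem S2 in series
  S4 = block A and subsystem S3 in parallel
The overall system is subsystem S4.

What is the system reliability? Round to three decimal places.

0.953

R(A) = exp(−0.000020 × 8760) = 0.83929
R(B) = exp(−0.000036 × 8760) = 0.72953
R(C) = exp(−0.000034 × 8760) = 0.74242
R(D) = exp(−0.0000071 × 8760) = 0.93970
R(E) = exp(−0.000012 × 8760) = 0.90022
Series (C and D): 0.74242 × 0.93970 = 0.69765
Parallel ([0.69765] and E): 1 − (1 − 0.69765)(1 − 0.90022) = 0.96983
Series (B and [0.96983]): 0.72953 × 0.96983 = 0.70752
Parallel (A and [0.70752]): 1 − (1 − 0.83929)(1 − 0.70752) = 0.953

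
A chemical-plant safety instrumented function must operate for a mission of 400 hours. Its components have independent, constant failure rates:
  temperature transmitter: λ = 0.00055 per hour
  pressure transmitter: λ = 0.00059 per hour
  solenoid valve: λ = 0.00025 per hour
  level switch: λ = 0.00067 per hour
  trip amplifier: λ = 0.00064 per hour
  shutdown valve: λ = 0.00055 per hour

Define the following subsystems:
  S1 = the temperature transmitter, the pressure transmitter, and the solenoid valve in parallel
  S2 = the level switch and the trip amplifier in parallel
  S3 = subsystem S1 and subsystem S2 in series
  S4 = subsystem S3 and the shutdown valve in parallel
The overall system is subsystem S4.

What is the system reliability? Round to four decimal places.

0.9888

R(temperature transmitter) = exp(−0.00055 × 400) = 0.802519
R(pressure transmitter) = exp(−0.00059 × 400) = 0.789781
R(solenoid valve) = exp(−0.00025 × 400) = 0.904837
R(level switch) = exp(−0.00067 × 400) = 0.764908
R(trip amplifier) = exp(−0.00064 × 400) = 0.774142
R(shutdown valve) = exp(−0.00055 × 400) = 0.802519
Parallel (temperature transmitter, pressure transmitter, and solenoid valve): 1 − (1 − 0.802519)(1 − 0.789781)(1 − 0.904837) = 0.996049
Parallel (level switch and trip amplifier): 1 − (1 − 0.764908)(1 − 0.774142) = 0.946903
Series ([0.996049] and [0.946903]): 0.996049 × 0.946903 = 0.943162
Parallel ([0.943162] and shutdown valve): 1 − (1 − 0.943162)(1 − 0.802519) = 0.9888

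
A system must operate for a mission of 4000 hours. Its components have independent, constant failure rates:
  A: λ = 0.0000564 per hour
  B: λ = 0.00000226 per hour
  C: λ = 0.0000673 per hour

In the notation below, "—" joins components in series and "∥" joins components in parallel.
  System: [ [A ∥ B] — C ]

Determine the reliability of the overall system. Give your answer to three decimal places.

R(A) = exp(−0.0000564 × 4000) = 0.79804
R(B) = exp(−0.00000226 × 4000) = 0.99100
R(C) = exp(−0.0000673 × 4000) = 0.76399
Parallel (A and B): 1 − (1 − 0.79804)(1 − 0.99100) = 0.99818
Series ([0.99818] and C): 0.99818 × 0.76399 = 0.763

0.763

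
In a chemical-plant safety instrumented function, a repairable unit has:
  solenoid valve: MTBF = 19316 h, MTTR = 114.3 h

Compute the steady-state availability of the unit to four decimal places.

0.9941

A(solenoid valve) = MTBF/(MTBF+MTTR) = 19316/(19316+114.3) = 0.9941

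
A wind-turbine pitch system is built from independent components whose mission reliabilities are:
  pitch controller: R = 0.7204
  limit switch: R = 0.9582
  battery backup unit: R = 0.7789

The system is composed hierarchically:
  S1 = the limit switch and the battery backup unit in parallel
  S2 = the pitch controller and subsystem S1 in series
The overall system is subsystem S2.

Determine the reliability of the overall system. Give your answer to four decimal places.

0.7137

Parallel (limit switch and battery backup unit): 1 − (1 − 0.958200)(1 − 0.778900) = 0.990758
Series (pitch controller and [0.990758]): 0.720400 × 0.990758 = 0.7137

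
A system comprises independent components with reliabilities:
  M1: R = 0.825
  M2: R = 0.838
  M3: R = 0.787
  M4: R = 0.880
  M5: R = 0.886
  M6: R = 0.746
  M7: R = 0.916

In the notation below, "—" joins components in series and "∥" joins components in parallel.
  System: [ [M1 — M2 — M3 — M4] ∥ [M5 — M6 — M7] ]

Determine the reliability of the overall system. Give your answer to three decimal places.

Series (M1, M2, M3, and M4): 0.82500 × 0.83800 × 0.78700 × 0.88000 = 0.47880
Series (M5, M6, and M7): 0.88600 × 0.74600 × 0.91600 = 0.60544
Parallel ([0.47880] and [0.60544]): 1 − (1 − 0.47880)(1 − 0.60544) = 0.794

0.794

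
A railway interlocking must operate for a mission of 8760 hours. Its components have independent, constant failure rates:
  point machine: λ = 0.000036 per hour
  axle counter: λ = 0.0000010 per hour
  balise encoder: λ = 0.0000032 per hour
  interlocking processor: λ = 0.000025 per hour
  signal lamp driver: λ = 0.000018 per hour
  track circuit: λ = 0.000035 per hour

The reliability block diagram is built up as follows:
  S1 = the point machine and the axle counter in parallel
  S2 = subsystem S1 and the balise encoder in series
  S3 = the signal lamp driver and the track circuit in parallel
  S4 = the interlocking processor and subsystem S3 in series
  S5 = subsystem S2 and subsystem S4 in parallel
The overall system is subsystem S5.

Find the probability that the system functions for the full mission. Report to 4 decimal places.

0.9932

R(point machine) = exp(−0.000036 × 8760) = 0.729526
R(axle counter) = exp(−0.0000010 × 8760) = 0.991278
R(balise encoder) = exp(−0.0000032 × 8760) = 0.972357
R(interlocking processor) = exp(−0.000025 × 8760) = 0.803322
R(signal lamp driver) = exp(−0.000018 × 8760) = 0.854123
R(track circuit) = exp(−0.000035 × 8760) = 0.735945
Parallel (point machine and axle counter): 1 − (1 − 0.729526)(1 − 0.991278) = 0.997641
Series ([0.997641] and balise encoder): 0.997641 × 0.972357 = 0.970063
Parallel (signal lamp driver and track circuit): 1 − (1 − 0.854123)(1 − 0.735945) = 0.961480
Series (interlocking processor and [0.961480]): 0.803322 × 0.961480 = 0.772378
Parallel ([0.970063] and [0.772378]): 1 − (1 − 0.970063)(1 − 0.772378) = 0.9932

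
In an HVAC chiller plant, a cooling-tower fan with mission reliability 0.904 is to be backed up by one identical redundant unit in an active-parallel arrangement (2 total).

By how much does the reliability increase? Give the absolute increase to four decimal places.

R_before = 0.904
R_after = 1 − (1 − 0.904)^2 = 0.9908
ΔR = 0.9908 − 0.904 = 0.0868

0.0868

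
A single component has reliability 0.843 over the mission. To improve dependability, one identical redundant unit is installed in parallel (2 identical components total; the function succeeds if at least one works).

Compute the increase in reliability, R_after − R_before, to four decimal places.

R_before = 0.843
R_after = 1 − (1 − 0.843)^2 = 0.9754
ΔR = 0.9754 − 0.843 = 0.1324

0.1324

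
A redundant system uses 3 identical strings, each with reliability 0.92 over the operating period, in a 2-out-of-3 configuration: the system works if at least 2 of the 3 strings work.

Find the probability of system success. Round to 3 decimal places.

0.982

R = Σ_{i=2}^{3} C(3,i) p^i (1−p)^{3−i} with p = 0.92
C(3,2)·0.92^2·0.08^1 = 0.20314
C(3,3)·0.92^3·0.08^0 = 0.77869
Sum = 0.982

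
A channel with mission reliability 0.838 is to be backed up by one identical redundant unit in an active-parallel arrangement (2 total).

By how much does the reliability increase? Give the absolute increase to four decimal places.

R_before = 0.838
R_after = 1 − (1 − 0.838)^2 = 0.9738
ΔR = 0.9738 − 0.838 = 0.1358

0.1358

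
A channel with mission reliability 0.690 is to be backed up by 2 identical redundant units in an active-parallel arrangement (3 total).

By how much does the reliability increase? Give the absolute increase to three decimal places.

R_before = 0.690
R_after = 1 − (1 − 0.690)^3 = 0.970
ΔR = 0.970 − 0.690 = 0.280

0.280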